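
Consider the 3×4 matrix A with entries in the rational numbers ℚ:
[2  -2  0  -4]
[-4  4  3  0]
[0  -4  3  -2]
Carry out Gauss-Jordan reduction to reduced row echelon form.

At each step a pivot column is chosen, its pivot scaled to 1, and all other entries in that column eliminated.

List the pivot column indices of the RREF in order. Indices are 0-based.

pivot(0,0)=2: scale R0 → (1, -1, 0, -2)
  clear (1,0): R1 −= (-4)R0 → (0, 0, 3, -8)
pivot(1,1): swap R1↔R2
pivot(1,1)=-4: scale R1 → (0, 1, -3/4, 1/2)
  clear (0,1): R0 −= (-1)R1 → (1, 0, -3/4, -3/2)
pivot(2,2)=3: scale R2 → (0, 0, 1, -8/3)
  clear (0,2): R0 −= (-3/4)R2 → (1, 0, 0, -7/2)
  clear (1,2): R1 −= (-3/4)R2 → (0, 1, 0, -3/2)

pivot columns: 0, 1, 2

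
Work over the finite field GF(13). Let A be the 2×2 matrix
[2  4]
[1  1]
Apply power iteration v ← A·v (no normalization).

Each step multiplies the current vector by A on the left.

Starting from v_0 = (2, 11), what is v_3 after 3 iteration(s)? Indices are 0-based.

v_3 = (7, 1)

v_0 = (2, 11).
v_1 = A·v_0 = (9, 0).
v_2 = A·v_1 = (5, 9).
v_3 = A·v_2 = (7, 1).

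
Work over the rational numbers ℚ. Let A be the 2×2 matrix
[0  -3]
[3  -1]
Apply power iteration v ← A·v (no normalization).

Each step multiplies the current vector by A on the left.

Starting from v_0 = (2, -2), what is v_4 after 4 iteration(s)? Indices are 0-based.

v_4 = (246, -8)

v_0 = (2, -2).
v_1 = A·v_0 = (6, 8).
v_2 = A·v_1 = (-24, 10).
v_3 = A·v_2 = (-30, -82).
v_4 = A·v_3 = (246, -8).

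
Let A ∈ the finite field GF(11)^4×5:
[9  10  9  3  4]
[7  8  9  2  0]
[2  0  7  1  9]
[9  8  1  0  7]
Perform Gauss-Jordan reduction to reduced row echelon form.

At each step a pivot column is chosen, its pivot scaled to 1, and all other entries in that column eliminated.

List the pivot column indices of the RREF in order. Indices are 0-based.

pivot columns: 0, 1, 2, 3

step 1: normalize row 0 (÷9) = (1, 6, 1, 4, 9)
  row 1: subtract 7×row0 = (0, 10, 2, 7, 3)
  row 2: subtract 2×row0 = (0, 10, 5, 4, 2)
  row 3: subtract 9×row0 = (0, 9, 3, 8, 3)
step 2: normalize row 1 (÷10) = (0, 1, 9, 4, 8)
  row 0: subtract 6×row1 = (1, 0, 2, 2, 5)
  row 2: subtract 10×row1 = (0, 0, 3, 8, 10)
  row 3: subtract 9×row1 = (0, 0, 10, 5, 8)
step 3: normalize row 2 (÷3) = (0, 0, 1, 10, 7)
  row 0: subtract 2×row2 = (1, 0, 0, 4, 2)
  row 1: subtract 9×row2 = (0, 1, 0, 2, 0)
  row 3: subtract 10×row2 = (0, 0, 0, 4, 4)
step 4: normalize row 3 (÷4) = (0, 0, 0, 1, 1)
  row 0: subtract 4×row3 = (1, 0, 0, 0, 9)
  row 1: subtract 2×row3 = (0, 1, 0, 0, 9)
  row 2: subtract 10×row3 = (0, 0, 1, 0, 8)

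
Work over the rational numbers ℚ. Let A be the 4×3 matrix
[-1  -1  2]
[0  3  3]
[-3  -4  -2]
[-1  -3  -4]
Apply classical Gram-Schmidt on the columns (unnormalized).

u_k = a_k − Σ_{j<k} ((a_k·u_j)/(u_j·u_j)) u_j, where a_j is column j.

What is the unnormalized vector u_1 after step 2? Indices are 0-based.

Step 1: u_0 = a_0 = (-1, 0, -3, -1).
Step 2: u_1 = a_1 − (16/11)·u_0 = (5/11, 3, 4/11, -17/11).

u_1 = (5/11, 3, 4/11, -17/11)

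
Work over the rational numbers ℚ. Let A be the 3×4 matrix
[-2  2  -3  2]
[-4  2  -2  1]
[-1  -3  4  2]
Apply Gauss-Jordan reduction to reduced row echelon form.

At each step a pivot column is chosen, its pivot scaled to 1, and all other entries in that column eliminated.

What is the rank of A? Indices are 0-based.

rank = 3

pivot(0,0)=-2: scale R0 → (1, -1, 3/2, -1)
  clear (1,0): R1 −= (-4)R0 → (0, -2, 4, -3)
  clear (2,0): R2 −= (-1)R0 → (0, -4, 11/2, 1)
pivot(1,1)=-2: scale R1 → (0, 1, -2, 3/2)
  clear (0,1): R0 −= (-1)R1 → (1, 0, -1/2, 1/2)
  clear (2,1): R2 −= (-4)R1 → (0, 0, -5/2, 7)
pivot(2,2)=-5/2: scale R2 → (0, 0, 1, -14/5)
  clear (0,2): R0 −= (-1/2)R2 → (1, 0, 0, -9/10)
  clear (1,2): R1 −= (-2)R2 → (0, 1, 0, -41/10)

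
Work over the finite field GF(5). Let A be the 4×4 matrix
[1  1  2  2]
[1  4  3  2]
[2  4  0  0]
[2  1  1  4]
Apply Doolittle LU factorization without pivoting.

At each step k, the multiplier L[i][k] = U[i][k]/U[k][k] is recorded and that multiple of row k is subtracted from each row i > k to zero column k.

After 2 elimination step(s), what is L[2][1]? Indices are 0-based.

k=0: U[0][0]=1
  eliminate (1,0): mult=1, new row 1: (0, 3, 1, 0); set L[1][0]=1
  eliminate (2,0): mult=2, new row 2: (0, 2, 1, 1); set L[2][0]=2
  eliminate (3,0): mult=2, new row 3: (0, 4, 2, 0); set L[3][0]=2
k=1: U[1][1]=3
  eliminate (2,1): mult=4, new row 2: (0, 0, 2, 1); set L[2][1]=4
  eliminate (3,1): mult=3, new row 3: (0, 0, 4, 0); set L[3][1]=3

L[2][1] = 4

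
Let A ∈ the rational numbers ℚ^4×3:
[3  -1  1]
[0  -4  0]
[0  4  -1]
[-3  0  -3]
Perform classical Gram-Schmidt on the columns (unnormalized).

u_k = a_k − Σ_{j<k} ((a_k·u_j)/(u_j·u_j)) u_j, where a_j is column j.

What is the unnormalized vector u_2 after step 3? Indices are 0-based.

u_2 = (-68/65, -24/65, -41/65, -68/65)

Step 1: u_0 = a_0 = (3, 0, 0, -3).
Step 2: u_1 = a_1 − (-1/6)·u_0 = (-1/2, -4, 4, -1/2).
Step 3: u_2 = a_2 − (2/3)·u_0 − (-6/65)·u_1 = (-68/65, -24/65, -41/65, -68/65).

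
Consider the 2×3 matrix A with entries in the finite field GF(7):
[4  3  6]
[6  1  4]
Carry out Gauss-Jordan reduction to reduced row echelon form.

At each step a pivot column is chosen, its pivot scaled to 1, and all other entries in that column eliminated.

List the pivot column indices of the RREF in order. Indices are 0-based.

pivot columns: 0, 2

[1] R0 /= 4  ⇒  (1, 6, 5)
     R1 -= 6·R0  ⇒  (0, 0, 2)
column 1 empty below row 1
[2] R1 /= 2  ⇒  (0, 0, 1)
     R0 -= 5·R1  ⇒  (1, 6, 0)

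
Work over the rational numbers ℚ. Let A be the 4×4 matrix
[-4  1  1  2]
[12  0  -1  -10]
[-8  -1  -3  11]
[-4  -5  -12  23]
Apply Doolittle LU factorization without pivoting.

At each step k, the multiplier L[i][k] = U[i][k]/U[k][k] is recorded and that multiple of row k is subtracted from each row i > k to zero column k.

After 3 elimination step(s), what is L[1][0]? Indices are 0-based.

L[1][0] = -3

[col 0] pivot -4
  R1 -= -3*R0 → (0, 3, 2, -4)  (L[1][0] := -3)
  R2 -= 2*R0 → (0, -3, -5, 7)  (L[2][0] := 2)
  R3 -= 1*R0 → (0, -6, -13, 21)  (L[3][0] := 1)
[col 1] pivot 3
  R2 -= -1*R1 → (0, 0, -3, 3)  (L[2][1] := -1)
  R3 -= -2*R1 → (0, 0, -9, 13)  (L[3][1] := -2)
[col 2] pivot -3
  R3 -= 3*R2 → (0, 0, 0, 4)  (L[3][2] := 3)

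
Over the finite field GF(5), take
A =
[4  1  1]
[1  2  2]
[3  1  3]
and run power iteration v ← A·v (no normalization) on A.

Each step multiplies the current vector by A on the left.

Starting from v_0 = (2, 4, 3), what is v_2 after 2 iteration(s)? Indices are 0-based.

v_2 = (0, 0, 3)

v_0 = (2, 4, 3).
v_1 = A·v_0 = (0, 1, 4).
v_2 = A·v_1 = (0, 0, 3).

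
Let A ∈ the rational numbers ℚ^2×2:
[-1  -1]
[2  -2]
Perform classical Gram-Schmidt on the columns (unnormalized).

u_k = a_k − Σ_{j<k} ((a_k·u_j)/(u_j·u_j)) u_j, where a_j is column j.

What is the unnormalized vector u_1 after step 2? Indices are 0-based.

Step 1: u_0 = a_0 = (-1, 2).
Step 2: u_1 = a_1 − (-3/5)·u_0 = (-8/5, -4/5).

u_1 = (-8/5, -4/5)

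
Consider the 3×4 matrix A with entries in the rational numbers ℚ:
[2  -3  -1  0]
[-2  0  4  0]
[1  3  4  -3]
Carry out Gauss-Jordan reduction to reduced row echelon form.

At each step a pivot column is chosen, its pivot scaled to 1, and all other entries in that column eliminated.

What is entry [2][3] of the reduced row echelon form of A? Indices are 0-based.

pivot(0,0)=2: scale R0 → (1, -3/2, -1/2, 0)
  clear (1,0): R1 −= (-2)R0 → (0, -3, 3, 0)
  clear (2,0): R2 −= (1)R0 → (0, 9/2, 9/2, -3)
pivot(1,1)=-3: scale R1 → (0, 1, -1, 0)
  clear (0,1): R0 −= (-3/2)R1 → (1, 0, -2, 0)
  clear (2,1): R2 −= (9/2)R1 → (0, 0, 9, -3)
pivot(2,2)=9: scale R2 → (0, 0, 1, -1/3)
  clear (0,2): R0 −= (-2)R2 → (1, 0, 0, -2/3)
  clear (1,2): R1 −= (-1)R2 → (0, 1, 0, -1/3)

M[2][3] = -1/3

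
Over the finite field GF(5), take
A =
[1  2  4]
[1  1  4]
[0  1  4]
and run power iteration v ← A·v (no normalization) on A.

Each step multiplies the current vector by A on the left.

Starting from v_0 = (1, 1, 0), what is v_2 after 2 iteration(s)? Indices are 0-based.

v_0 = (1, 1, 0).
v_1 = A·v_0 = (3, 2, 1).
v_2 = A·v_1 = (1, 4, 1).

v_2 = (1, 4, 1)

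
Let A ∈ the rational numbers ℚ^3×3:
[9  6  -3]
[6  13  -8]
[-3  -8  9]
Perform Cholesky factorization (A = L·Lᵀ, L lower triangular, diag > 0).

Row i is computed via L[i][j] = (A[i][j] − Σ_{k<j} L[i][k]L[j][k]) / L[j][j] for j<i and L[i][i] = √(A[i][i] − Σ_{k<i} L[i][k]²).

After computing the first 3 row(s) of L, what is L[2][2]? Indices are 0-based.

L[2][2] = 2

Step 1: L[0][0] = √(9) = 3.
  L[1][0] = (6) / L[0][0] = 2.
Step 2: L[1][1] = √(9) = 3.
  L[2][0] = (-3) / L[0][0] = -1.
  L[2][1] = (-6) / L[1][1] = -2.
Step 3: L[2][2] = √(4) = 2.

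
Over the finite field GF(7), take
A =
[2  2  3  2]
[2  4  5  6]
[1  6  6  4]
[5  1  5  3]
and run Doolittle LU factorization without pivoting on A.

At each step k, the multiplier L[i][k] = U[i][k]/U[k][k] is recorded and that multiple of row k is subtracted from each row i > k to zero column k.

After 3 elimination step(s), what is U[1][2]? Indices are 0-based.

U[1][2] = 2

k=0: U[0][0]=2
  eliminate (1,0): mult=1, new row 1: (0, 2, 2, 4); set L[1][0]=1
  eliminate (2,0): mult=4, new row 2: (0, 5, 1, 3); set L[2][0]=4
  eliminate (3,0): mult=6, new row 3: (0, 3, 1, 5); set L[3][0]=6
k=1: U[1][1]=2
  eliminate (2,1): mult=6, new row 2: (0, 0, 3, 0); set L[2][1]=6
  eliminate (3,1): mult=5, new row 3: (0, 0, 5, 6); set L[3][1]=5
k=2: U[2][2]=3
  eliminate (3,2): mult=4, new row 3: (0, 0, 0, 6); set L[3][2]=4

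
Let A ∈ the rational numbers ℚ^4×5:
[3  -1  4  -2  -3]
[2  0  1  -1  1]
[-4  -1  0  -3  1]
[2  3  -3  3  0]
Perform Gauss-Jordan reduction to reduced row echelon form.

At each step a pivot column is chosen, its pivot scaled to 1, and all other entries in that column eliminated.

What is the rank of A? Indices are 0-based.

rank = 4

[1] R0 /= 3  ⇒  (1, -1/3, 4/3, -2/3, -1)
     R1 -= 2·R0  ⇒  (0, 2/3, -5/3, 1/3, 3)
     R2 -= -4·R0  ⇒  (0, -7/3, 16/3, -17/3, -3)
     R3 -= 2·R0  ⇒  (0, 11/3, -17/3, 13/3, 2)
[2] R1 /= 2/3  ⇒  (0, 1, -5/2, 1/2, 9/2)
     R0 -= -1/3·R1  ⇒  (1, 0, 1/2, -1/2, 1/2)
     R2 -= -7/3·R1  ⇒  (0, 0, -1/2, -9/2, 15/2)
     R3 -= 11/3·R1  ⇒  (0, 0, 7/2, 5/2, -29/2)
[3] R2 /= -1/2  ⇒  (0, 0, 1, 9, -15)
     R0 -= 1/2·R2  ⇒  (1, 0, 0, -5, 8)
     R1 -= -5/2·R2  ⇒  (0, 1, 0, 23, -33)
     R3 -= 7/2·R2  ⇒  (0, 0, 0, -29, 38)
[4] R3 /= -29  ⇒  (0, 0, 0, 1, -38/29)
     R0 -= -5·R3  ⇒  (1, 0, 0, 0, 42/29)
     R1 -= 23·R3  ⇒  (0, 1, 0, 0, -83/29)
     R2 -= 9·R3  ⇒  (0, 0, 1, 0, -93/29)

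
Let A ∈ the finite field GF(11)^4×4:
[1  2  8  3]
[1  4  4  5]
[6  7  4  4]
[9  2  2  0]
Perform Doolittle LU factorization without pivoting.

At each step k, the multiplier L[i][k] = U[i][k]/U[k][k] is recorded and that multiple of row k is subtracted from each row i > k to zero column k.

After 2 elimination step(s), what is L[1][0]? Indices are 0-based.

L[1][0] = 1

[col 0] pivot 1
  R1 -= 1*R0 → (0, 2, 7, 2)  (L[1][0] := 1)
  R2 -= 6*R0 → (0, 6, 0, 8)  (L[2][0] := 6)
  R3 -= 9*R0 → (0, 6, 7, 6)  (L[3][0] := 9)
[col 1] pivot 2
  R2 -= 3*R1 → (0, 0, 1, 2)  (L[2][1] := 3)
  R3 -= 3*R1 → (0, 0, 8, 0)  (L[3][1] := 3)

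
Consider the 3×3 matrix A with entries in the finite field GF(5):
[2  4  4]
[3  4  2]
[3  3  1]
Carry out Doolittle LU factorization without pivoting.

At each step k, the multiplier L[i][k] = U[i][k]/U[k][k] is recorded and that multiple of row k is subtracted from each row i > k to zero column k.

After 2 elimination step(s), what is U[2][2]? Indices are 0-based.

Step 1: pivot at (0,0) is 2.
  row1 ← row1 − (4)·row0  ⇒  L[1][0]=4, U row1=(0, 3, 1)
  row2 ← row2 − (4)·row0  ⇒  L[2][0]=4, U row2=(0, 2, 0)
Step 2: pivot at (1,1) is 3.
  row2 ← row2 − (4)·row1  ⇒  L[2][1]=4, U row2=(0, 0, 1)

U[2][2] = 1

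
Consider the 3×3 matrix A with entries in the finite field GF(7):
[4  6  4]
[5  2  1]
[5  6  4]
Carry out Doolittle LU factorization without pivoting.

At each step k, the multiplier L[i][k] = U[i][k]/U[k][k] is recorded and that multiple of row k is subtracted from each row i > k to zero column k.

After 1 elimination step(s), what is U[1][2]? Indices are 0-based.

k=0: U[0][0]=4
  eliminate (1,0): mult=3, new row 1: (0, 5, 3); set L[1][0]=3
  eliminate (2,0): mult=3, new row 2: (0, 2, 6); set L[2][0]=3

U[1][2] = 3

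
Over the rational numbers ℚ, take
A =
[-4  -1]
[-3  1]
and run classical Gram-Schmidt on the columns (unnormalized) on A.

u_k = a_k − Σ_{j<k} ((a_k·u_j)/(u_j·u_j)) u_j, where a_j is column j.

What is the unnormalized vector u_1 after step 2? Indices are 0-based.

u_1 = (-21/25, 28/25)

Step 1: u_0 = a_0 = (-4, -3).
Step 2: u_1 = a_1 − (1/25)·u_0 = (-21/25, 28/25).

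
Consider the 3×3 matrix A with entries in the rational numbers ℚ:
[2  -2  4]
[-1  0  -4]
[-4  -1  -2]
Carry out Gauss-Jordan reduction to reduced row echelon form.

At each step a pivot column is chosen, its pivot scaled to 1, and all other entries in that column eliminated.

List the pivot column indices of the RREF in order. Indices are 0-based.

step 1: normalize row 0 (÷2) = (1, -1, 2)
  row 1: subtract -1×row0 = (0, -1, -2)
  row 2: subtract -4×row0 = (0, -5, 6)
step 2: normalize row 1 (÷-1) = (0, 1, 2)
  row 0: subtract -1×row1 = (1, 0, 4)
  row 2: subtract -5×row1 = (0, 0, 16)
step 3: normalize row 2 (÷16) = (0, 0, 1)
  row 0: subtract 4×row2 = (1, 0, 0)
  row 1: subtract 2×row2 = (0, 1, 0)

pivot columns: 0, 1, 2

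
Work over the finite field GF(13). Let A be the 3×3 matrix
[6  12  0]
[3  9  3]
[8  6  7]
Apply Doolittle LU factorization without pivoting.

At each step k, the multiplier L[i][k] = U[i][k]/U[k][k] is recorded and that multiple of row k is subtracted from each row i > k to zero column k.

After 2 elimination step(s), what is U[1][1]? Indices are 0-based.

Step 1: pivot at (0,0) is 6.
  row1 ← row1 − (7)·row0  ⇒  L[1][0]=7, U row1=(0, 3, 3)
  row2 ← row2 − (10)·row0  ⇒  L[2][0]=10, U row2=(0, 3, 7)
Step 2: pivot at (1,1) is 3.
  row2 ← row2 − (1)·row1  ⇒  L[2][1]=1, U row2=(0, 0, 4)

U[1][1] = 3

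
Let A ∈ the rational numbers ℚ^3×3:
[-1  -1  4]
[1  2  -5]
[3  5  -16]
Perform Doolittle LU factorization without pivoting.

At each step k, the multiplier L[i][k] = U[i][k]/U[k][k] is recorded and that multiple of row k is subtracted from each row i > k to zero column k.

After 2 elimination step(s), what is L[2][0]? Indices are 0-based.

Step 1: pivot at (0,0) is -1.
  row1 ← row1 − (-1)·row0  ⇒  L[1][0]=-1, U row1=(0, 1, -1)
  row2 ← row2 − (-3)·row0  ⇒  L[2][0]=-3, U row2=(0, 2, -4)
Step 2: pivot at (1,1) is 1.
  row2 ← row2 − (2)·row1  ⇒  L[2][1]=2, U row2=(0, 0, -2)

L[2][0] = -3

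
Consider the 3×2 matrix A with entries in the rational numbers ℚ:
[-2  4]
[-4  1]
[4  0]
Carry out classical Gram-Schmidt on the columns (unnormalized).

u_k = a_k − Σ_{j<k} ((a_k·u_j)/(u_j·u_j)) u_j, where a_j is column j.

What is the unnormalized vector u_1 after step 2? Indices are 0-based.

Step 1: u_0 = a_0 = (-2, -4, 4).
Step 2: u_1 = a_1 − (-1/3)·u_0 = (10/3, -1/3, 4/3).

u_1 = (10/3, -1/3, 4/3)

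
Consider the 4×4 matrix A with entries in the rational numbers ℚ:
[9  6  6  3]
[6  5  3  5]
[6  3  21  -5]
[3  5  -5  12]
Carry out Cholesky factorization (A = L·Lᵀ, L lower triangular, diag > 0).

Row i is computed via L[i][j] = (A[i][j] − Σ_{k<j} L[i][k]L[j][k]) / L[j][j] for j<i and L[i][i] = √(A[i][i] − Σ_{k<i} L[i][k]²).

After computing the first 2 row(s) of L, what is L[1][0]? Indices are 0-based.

Step 1: L[0][0] = √(9) = 3.
  L[1][0] = (6) / L[0][0] = 2.
Step 2: L[1][1] = √(1) = 1.

L[1][0] = 2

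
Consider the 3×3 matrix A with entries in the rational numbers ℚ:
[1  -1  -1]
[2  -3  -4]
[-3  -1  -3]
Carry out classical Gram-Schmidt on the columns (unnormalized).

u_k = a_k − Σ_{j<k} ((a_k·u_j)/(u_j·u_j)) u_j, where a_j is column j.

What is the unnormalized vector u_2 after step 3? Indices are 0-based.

u_2 = (11/69, -4/69, 1/69)

Step 1: u_0 = a_0 = (1, 2, -3).
Step 2: u_1 = a_1 − (-2/7)·u_0 = (-5/7, -17/7, -13/7).
Step 3: u_2 = a_2 − (0)·u_0 − (112/69)·u_1 = (11/69, -4/69, 1/69).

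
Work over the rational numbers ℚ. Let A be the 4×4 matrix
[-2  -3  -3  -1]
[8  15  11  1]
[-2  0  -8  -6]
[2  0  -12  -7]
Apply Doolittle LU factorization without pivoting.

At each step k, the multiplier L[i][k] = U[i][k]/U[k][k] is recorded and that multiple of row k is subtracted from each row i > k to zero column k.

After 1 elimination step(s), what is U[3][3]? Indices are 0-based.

U[3][3] = -8

k=0: U[0][0]=-2
  eliminate (1,0): mult=-4, new row 1: (0, 3, -1, -3); set L[1][0]=-4
  eliminate (2,0): mult=1, new row 2: (0, 3, -5, -5); set L[2][0]=1
  eliminate (3,0): mult=-1, new row 3: (0, -3, -15, -8); set L[3][0]=-1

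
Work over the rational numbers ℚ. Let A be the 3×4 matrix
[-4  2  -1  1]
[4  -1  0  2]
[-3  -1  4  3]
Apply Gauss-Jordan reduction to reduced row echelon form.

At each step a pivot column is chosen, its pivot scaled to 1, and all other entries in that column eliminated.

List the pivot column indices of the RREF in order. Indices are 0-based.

step 1: normalize row 0 (÷-4) = (1, -1/2, 1/4, -1/4)
  row 1: subtract 4×row0 = (0, 1, -1, 3)
  row 2: subtract -3×row0 = (0, -5/2, 19/4, 9/4)
step 2: normalize row 1 (÷1) = (0, 1, -1, 3)
  row 0: subtract -1/2×row1 = (1, 0, -1/4, 5/4)
  row 2: subtract -5/2×row1 = (0, 0, 9/4, 39/4)
step 3: normalize row 2 (÷9/4) = (0, 0, 1, 13/3)
  row 0: subtract -1/4×row2 = (1, 0, 0, 7/3)
  row 1: subtract -1×row2 = (0, 1, 0, 22/3)

pivot columns: 0, 1, 2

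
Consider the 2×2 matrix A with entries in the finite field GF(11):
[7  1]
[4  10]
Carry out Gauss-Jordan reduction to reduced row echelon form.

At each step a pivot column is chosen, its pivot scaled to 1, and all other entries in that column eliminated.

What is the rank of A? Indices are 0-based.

rank = 1

pivot(0,0)=7: scale R0 → (1, 8)
  clear (1,0): R1 −= (4)R0 → (0, 0)
col 1: no nonzero at/below row 1; advance.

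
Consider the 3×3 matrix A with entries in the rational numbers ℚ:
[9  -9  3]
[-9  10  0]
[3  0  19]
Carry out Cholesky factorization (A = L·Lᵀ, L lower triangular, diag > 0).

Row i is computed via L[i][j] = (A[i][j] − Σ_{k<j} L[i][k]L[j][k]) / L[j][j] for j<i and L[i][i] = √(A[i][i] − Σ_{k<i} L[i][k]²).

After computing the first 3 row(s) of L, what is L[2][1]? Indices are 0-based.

L[2][1] = 3

Step 1: L[0][0] = √(9) = 3.
  L[1][0] = (-9) / L[0][0] = -3.
Step 2: L[1][1] = √(1) = 1.
  L[2][0] = (3) / L[0][0] = 1.
  L[2][1] = (3) / L[1][1] = 3.
Step 3: L[2][2] = √(9) = 3.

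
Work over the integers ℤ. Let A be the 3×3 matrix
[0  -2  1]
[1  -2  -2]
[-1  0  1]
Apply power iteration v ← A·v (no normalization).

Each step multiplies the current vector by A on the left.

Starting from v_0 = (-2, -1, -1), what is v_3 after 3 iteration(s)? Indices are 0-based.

v_0 = (-2, -1, -1).
v_1 = A·v_0 = (1, 2, 1).
v_2 = A·v_1 = (-3, -5, 0).
v_3 = A·v_2 = (10, 7, 3).

v_3 = (10, 7, 3)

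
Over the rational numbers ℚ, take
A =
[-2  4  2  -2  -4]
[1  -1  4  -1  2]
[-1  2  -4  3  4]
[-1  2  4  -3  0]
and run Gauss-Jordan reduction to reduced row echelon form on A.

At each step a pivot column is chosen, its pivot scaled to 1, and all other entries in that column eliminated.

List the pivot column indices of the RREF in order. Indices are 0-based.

[1] R0 /= -2  ⇒  (1, -2, -1, 1, 2)
     R1 -= 1·R0  ⇒  (0, 1, 5, -2, 0)
     R2 -= -1·R0  ⇒  (0, 0, -5, 4, 6)
     R3 -= -1·R0  ⇒  (0, 0, 3, -2, 2)
[2] R1 /= 1  ⇒  (0, 1, 5, -2, 0)
     R0 -= -2·R1  ⇒  (1, 0, 9, -3, 2)
[3] R2 /= -5  ⇒  (0, 0, 1, -4/5, -6/5)
     R0 -= 9·R2  ⇒  (1, 0, 0, 21/5, 64/5)
     R1 -= 5·R2  ⇒  (0, 1, 0, 2, 6)
     R3 -= 3·R2  ⇒  (0, 0, 0, 2/5, 28/5)
[4] R3 /= 2/5  ⇒  (0, 0, 0, 1, 14)
     R0 -= 21/5·R3  ⇒  (1, 0, 0, 0, -46)
     R1 -= 2·R3  ⇒  (0, 1, 0, 0, -22)
     R2 -= -4/5·R3  ⇒  (0, 0, 1, 0, 10)

pivot columns: 0, 1, 2, 3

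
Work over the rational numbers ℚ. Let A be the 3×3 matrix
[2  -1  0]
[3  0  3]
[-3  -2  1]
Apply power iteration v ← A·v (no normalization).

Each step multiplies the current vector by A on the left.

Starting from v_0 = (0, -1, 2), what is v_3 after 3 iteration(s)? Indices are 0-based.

v_0 = (0, -1, 2).
v_1 = A·v_0 = (1, 6, 4).
v_2 = A·v_1 = (-4, 15, -11).
v_3 = A·v_2 = (-23, -45, -29).

v_3 = (-23, -45, -29)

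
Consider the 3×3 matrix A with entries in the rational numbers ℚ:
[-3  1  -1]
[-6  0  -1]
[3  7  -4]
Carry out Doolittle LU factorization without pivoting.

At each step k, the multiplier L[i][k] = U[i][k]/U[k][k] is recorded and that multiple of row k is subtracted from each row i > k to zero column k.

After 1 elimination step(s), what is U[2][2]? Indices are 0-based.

[col 0] pivot -3
  R1 -= 2*R0 → (0, -2, 1)  (L[1][0] := 2)
  R2 -= -1*R0 → (0, 8, -5)  (L[2][0] := -1)

U[2][2] = -5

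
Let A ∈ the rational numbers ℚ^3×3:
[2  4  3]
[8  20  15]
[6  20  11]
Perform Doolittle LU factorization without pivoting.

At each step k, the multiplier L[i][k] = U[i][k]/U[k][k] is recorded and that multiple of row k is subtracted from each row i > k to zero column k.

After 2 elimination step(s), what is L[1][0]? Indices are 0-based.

[col 0] pivot 2
  R1 -= 4*R0 → (0, 4, 3)  (L[1][0] := 4)
  R2 -= 3*R0 → (0, 8, 2)  (L[2][0] := 3)
[col 1] pivot 4
  R2 -= 2*R1 → (0, 0, -4)  (L[2][1] := 2)

L[1][0] = 4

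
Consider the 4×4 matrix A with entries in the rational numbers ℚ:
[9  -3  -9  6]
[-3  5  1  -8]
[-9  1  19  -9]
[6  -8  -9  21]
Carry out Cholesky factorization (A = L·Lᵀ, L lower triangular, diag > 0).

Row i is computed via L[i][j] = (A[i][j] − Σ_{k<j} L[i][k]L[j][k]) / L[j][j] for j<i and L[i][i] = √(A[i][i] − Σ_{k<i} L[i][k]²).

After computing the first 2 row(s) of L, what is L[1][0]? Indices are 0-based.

Step 1: L[0][0] = √(9) = 3.
  L[1][0] = (-3) / L[0][0] = -1.
Step 2: L[1][1] = √(4) = 2.

L[1][0] = -1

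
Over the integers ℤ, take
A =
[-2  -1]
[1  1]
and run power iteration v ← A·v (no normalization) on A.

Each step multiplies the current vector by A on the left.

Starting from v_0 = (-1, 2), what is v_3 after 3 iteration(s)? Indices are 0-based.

v_3 = (1, 0)

v_0 = (-1, 2).
v_1 = A·v_0 = (0, 1).
v_2 = A·v_1 = (-1, 1).
v_3 = A·v_2 = (1, 0).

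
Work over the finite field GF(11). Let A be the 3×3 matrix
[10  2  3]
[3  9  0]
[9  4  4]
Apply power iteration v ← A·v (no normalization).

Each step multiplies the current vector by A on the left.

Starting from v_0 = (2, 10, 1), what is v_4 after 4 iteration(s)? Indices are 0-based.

v_0 = (2, 10, 1).
v_1 = A·v_0 = (10, 8, 7).
v_2 = A·v_1 = (5, 3, 7).
v_3 = A·v_2 = (0, 9, 8).
v_4 = A·v_3 = (9, 4, 2).

v_4 = (9, 4, 2)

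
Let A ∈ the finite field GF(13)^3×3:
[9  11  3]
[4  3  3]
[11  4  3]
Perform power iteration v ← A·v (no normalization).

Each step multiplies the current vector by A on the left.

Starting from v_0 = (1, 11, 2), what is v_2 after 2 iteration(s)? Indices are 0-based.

v_2 = (8, 11, 5)

v_0 = (1, 11, 2).
v_1 = A·v_0 = (6, 4, 9).
v_2 = A·v_1 = (8, 11, 5).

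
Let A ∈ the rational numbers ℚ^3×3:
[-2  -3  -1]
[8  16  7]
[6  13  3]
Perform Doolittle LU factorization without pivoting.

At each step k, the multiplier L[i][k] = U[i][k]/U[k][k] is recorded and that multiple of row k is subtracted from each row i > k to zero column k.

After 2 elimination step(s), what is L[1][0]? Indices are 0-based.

L[1][0] = -4

k=0: U[0][0]=-2
  eliminate (1,0): mult=-4, new row 1: (0, 4, 3); set L[1][0]=-4
  eliminate (2,0): mult=-3, new row 2: (0, 4, 0); set L[2][0]=-3
k=1: U[1][1]=4
  eliminate (2,1): mult=1, new row 2: (0, 0, -3); set L[2][1]=1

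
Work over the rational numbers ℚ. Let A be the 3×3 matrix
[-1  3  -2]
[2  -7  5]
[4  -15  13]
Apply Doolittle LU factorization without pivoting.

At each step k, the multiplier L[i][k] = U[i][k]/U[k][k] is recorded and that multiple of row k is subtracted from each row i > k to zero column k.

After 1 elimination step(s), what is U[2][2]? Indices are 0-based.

U[2][2] = 5

Step 1: pivot at (0,0) is -1.
  row1 ← row1 − (-2)·row0  ⇒  L[1][0]=-2, U row1=(0, -1, 1)
  row2 ← row2 − (-4)·row0  ⇒  L[2][0]=-4, U row2=(0, -3, 5)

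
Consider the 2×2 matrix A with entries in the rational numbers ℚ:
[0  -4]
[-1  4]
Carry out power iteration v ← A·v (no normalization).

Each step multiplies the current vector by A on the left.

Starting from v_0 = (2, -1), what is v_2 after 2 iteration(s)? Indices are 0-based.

v_0 = (2, -1).
v_1 = A·v_0 = (4, -6).
v_2 = A·v_1 = (24, -28).

v_2 = (24, -28)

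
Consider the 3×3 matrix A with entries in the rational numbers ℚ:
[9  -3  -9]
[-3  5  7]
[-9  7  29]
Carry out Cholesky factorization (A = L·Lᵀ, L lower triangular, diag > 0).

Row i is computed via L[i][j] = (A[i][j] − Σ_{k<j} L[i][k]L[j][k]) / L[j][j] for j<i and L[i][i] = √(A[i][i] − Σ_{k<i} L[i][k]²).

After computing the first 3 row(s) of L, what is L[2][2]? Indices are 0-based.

Step 1: L[0][0] = √(9) = 3.
  L[1][0] = (-3) / L[0][0] = -1.
Step 2: L[1][1] = √(4) = 2.
  L[2][0] = (-9) / L[0][0] = -3.
  L[2][1] = (4) / L[1][1] = 2.
Step 3: L[2][2] = √(16) = 4.

L[2][2] = 4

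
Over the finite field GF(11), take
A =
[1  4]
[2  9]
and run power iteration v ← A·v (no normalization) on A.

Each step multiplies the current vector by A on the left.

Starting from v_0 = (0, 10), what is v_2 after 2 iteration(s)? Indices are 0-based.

v_0 = (0, 10).
v_1 = A·v_0 = (7, 2).
v_2 = A·v_1 = (4, 10).

v_2 = (4, 10)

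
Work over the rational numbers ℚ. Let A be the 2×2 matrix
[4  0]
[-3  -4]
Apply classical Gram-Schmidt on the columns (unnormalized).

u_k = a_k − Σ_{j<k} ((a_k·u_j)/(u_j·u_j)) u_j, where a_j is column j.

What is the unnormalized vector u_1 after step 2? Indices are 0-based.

u_1 = (-48/25, -64/25)

Step 1: u_0 = a_0 = (4, -3).
Step 2: u_1 = a_1 − (12/25)·u_0 = (-48/25, -64/25).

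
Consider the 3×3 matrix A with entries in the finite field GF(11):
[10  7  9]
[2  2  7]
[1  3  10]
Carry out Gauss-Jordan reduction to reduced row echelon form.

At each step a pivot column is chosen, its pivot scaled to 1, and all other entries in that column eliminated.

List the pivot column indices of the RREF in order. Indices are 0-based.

step 1: normalize row 0 (÷10) = (1, 4, 2)
  row 1: subtract 2×row0 = (0, 5, 3)
  row 2: subtract 1×row0 = (0, 10, 8)
step 2: normalize row 1 (÷5) = (0, 1, 5)
  row 0: subtract 4×row1 = (1, 0, 4)
  row 2: subtract 10×row1 = (0, 0, 2)
step 3: normalize row 2 (÷2) = (0, 0, 1)
  row 0: subtract 4×row2 = (1, 0, 0)
  row 1: subtract 5×row2 = (0, 1, 0)

pivot columns: 0, 1, 2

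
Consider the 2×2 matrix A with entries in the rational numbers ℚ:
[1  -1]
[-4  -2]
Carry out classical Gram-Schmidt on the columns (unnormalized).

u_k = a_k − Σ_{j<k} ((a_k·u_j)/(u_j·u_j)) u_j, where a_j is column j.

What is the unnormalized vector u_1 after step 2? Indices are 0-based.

Step 1: u_0 = a_0 = (1, -4).
Step 2: u_1 = a_1 − (7/17)·u_0 = (-24/17, -6/17).

u_1 = (-24/17, -6/17)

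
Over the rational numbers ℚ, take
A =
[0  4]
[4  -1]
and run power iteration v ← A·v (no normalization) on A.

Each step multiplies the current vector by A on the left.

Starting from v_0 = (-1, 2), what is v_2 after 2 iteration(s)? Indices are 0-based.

v_2 = (-24, 38)

v_0 = (-1, 2).
v_1 = A·v_0 = (8, -6).
v_2 = A·v_1 = (-24, 38).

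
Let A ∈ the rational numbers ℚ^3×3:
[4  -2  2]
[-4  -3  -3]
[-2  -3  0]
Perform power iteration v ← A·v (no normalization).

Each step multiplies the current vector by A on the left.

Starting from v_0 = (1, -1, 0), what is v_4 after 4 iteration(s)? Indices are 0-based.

v_4 = (626, -577, -245)

v_0 = (1, -1, 0).
v_1 = A·v_0 = (6, -1, 1).
v_2 = A·v_1 = (28, -24, -9).
v_3 = A·v_2 = (142, -13, 16).
v_4 = A·v_3 = (626, -577, -245).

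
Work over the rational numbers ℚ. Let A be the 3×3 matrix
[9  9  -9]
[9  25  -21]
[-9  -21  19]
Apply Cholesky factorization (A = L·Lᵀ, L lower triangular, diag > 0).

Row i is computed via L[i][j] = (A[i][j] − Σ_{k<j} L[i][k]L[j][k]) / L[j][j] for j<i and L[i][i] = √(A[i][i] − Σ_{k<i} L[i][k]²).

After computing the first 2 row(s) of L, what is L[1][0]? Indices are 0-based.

L[1][0] = 3

Step 1: L[0][0] = √(9) = 3.
  L[1][0] = (9) / L[0][0] = 3.
Step 2: L[1][1] = √(16) = 4.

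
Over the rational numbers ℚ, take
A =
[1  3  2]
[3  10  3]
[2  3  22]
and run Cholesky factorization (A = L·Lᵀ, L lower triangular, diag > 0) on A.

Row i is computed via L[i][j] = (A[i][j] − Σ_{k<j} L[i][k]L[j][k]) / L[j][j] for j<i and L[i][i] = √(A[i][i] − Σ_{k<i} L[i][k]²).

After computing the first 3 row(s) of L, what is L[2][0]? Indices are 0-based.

L[2][0] = 2

Step 1: L[0][0] = √(1) = 1.
  L[1][0] = (3) / L[0][0] = 3.
Step 2: L[1][1] = √(1) = 1.
  L[2][0] = (2) / L[0][0] = 2.
  L[2][1] = (-3) / L[1][1] = -3.
Step 3: L[2][2] = √(9) = 3.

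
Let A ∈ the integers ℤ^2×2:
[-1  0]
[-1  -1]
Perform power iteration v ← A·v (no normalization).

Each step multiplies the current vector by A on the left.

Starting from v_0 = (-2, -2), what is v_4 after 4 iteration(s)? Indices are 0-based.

v_4 = (-2, -10)

v_0 = (-2, -2).
v_1 = A·v_0 = (2, 4).
v_2 = A·v_1 = (-2, -6).
v_3 = A·v_2 = (2, 8).
v_4 = A·v_3 = (-2, -10).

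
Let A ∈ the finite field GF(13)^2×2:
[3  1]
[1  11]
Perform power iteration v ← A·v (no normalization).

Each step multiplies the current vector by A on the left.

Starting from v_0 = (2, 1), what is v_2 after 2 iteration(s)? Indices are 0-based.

v_2 = (8, 7)

v_0 = (2, 1).
v_1 = A·v_0 = (7, 0).
v_2 = A·v_1 = (8, 7).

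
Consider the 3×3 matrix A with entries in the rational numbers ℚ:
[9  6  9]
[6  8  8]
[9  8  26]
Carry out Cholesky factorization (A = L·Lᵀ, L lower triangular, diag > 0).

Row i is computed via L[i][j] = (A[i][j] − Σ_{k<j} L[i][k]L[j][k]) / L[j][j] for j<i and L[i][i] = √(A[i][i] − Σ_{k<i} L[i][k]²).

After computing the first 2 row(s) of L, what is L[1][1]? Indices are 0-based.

L[1][1] = 2

Step 1: L[0][0] = √(9) = 3.
  L[1][0] = (6) / L[0][0] = 2.
Step 2: L[1][1] = √(4) = 2.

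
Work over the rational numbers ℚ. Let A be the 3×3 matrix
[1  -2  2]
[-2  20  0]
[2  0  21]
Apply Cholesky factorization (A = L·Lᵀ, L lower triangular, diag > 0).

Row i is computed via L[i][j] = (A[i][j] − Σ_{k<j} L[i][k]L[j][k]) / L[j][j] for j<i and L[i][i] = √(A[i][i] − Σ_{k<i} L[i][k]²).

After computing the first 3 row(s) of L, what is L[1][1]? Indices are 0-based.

Step 1: L[0][0] = √(1) = 1.
  L[1][0] = (-2) / L[0][0] = -2.
Step 2: L[1][1] = √(16) = 4.
  L[2][0] = (2) / L[0][0] = 2.
  L[2][1] = (4) / L[1][1] = 1.
Step 3: L[2][2] = √(16) = 4.

L[1][1] = 4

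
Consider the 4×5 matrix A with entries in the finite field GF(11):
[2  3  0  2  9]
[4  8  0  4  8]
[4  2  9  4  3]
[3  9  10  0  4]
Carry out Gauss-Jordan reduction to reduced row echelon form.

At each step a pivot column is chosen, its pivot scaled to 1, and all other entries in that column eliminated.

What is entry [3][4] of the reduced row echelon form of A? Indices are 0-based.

M[3][4] = 10

step 1: normalize row 0 (÷2) = (1, 7, 0, 1, 10)
  row 1: subtract 4×row0 = (0, 2, 0, 0, 1)
  row 2: subtract 4×row0 = (0, 7, 9, 0, 7)
  row 3: subtract 3×row0 = (0, 10, 10, 8, 7)
step 2: normalize row 1 (÷2) = (0, 1, 0, 0, 6)
  row 0: subtract 7×row1 = (1, 0, 0, 1, 1)
  row 2: subtract 7×row1 = (0, 0, 9, 0, 9)
  row 3: subtract 10×row1 = (0, 0, 10, 8, 2)
step 3: normalize row 2 (÷9) = (0, 0, 1, 0, 1)
  row 3: subtract 10×row2 = (0, 0, 0, 8, 3)
step 4: normalize row 3 (÷8) = (0, 0, 0, 1, 10)
  row 0: subtract 1×row3 = (1, 0, 0, 0, 2)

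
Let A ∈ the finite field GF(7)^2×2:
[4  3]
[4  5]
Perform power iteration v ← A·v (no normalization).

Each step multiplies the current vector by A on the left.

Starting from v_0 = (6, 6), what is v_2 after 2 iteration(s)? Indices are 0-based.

v_2 = (1, 4)

v_0 = (6, 6).
v_1 = A·v_0 = (0, 5).
v_2 = A·v_1 = (1, 4).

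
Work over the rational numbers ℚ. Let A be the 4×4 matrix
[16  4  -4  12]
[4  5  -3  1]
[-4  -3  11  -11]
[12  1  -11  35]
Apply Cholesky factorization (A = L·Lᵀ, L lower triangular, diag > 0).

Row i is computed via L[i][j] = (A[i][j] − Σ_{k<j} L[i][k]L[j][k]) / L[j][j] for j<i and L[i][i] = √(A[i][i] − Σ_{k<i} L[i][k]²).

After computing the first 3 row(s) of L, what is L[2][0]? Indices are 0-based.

L[2][0] = -1

Step 1: L[0][0] = √(16) = 4.
  L[1][0] = (4) / L[0][0] = 1.
Step 2: L[1][1] = √(4) = 2.
  L[2][0] = (-4) / L[0][0] = -1.
  L[2][1] = (-2) / L[1][1] = -1.
Step 3: L[2][2] = √(9) = 3.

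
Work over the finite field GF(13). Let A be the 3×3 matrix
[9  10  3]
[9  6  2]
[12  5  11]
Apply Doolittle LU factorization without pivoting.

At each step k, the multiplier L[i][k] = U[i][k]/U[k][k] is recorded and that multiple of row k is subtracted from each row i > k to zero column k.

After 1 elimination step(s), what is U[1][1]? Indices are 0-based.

[col 0] pivot 9
  R1 -= 1*R0 → (0, 9, 12)  (L[1][0] := 1)
  R2 -= 10*R0 → (0, 9, 7)  (L[2][0] := 10)

U[1][1] = 9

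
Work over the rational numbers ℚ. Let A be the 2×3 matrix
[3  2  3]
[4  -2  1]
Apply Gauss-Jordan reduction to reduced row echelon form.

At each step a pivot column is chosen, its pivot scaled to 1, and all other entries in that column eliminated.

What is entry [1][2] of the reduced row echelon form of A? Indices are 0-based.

M[1][2] = 9/14

[1] R0 /= 3  ⇒  (1, 2/3, 1)
     R1 -= 4·R0  ⇒  (0, -14/3, -3)
[2] R1 /= -14/3  ⇒  (0, 1, 9/14)
     R0 -= 2/3·R1  ⇒  (1, 0, 4/7)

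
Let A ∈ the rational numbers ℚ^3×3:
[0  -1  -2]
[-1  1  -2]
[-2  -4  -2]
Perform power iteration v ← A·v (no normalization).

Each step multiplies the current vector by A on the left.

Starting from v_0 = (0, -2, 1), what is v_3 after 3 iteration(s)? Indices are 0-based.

v_3 = (8, -16, 72)

v_0 = (0, -2, 1).
v_1 = A·v_0 = (0, -4, 6).
v_2 = A·v_1 = (-8, -16, 4).
v_3 = A·v_2 = (8, -16, 72).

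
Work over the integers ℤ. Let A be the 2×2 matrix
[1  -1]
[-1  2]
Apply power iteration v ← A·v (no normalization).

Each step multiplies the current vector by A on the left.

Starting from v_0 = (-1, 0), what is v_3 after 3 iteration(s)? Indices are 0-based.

v_0 = (-1, 0).
v_1 = A·v_0 = (-1, 1).
v_2 = A·v_1 = (-2, 3).
v_3 = A·v_2 = (-5, 8).

v_3 = (-5, 8)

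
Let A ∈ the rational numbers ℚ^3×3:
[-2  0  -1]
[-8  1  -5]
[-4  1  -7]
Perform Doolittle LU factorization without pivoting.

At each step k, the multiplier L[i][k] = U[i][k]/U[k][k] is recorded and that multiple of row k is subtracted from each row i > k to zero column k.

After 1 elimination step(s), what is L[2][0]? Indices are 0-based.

L[2][0] = 2

[col 0] pivot -2
  R1 -= 4*R0 → (0, 1, -1)  (L[1][0] := 4)
  R2 -= 2*R0 → (0, 1, -5)  (L[2][0] := 2)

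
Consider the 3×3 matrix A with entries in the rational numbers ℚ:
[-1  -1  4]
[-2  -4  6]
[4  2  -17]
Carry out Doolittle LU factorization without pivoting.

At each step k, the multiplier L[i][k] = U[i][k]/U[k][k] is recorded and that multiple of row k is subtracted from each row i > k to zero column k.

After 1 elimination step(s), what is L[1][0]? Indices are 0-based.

L[1][0] = 2

[col 0] pivot -1
  R1 -= 2*R0 → (0, -2, -2)  (L[1][0] := 2)
  R2 -= -4*R0 → (0, -2, -1)  (L[2][0] := -4)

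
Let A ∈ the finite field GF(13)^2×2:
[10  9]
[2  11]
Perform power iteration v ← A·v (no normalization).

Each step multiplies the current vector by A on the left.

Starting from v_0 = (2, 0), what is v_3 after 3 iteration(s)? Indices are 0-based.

v_3 = (9, 5)

v_0 = (2, 0).
v_1 = A·v_0 = (7, 4).
v_2 = A·v_1 = (2, 6).
v_3 = A·v_2 = (9, 5).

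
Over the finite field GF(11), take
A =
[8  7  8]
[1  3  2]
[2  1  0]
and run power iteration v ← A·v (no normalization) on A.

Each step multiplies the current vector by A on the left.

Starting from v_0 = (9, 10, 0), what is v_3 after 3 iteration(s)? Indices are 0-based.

v_3 = (0, 1, 6)

v_0 = (9, 10, 0).
v_1 = A·v_0 = (10, 6, 6).
v_2 = A·v_1 = (5, 7, 4).
v_3 = A·v_2 = (0, 1, 6).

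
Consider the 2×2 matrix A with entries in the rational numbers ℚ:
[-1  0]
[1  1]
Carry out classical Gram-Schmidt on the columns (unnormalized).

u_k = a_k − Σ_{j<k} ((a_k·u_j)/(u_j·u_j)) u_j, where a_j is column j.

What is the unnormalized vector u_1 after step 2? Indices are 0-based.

Step 1: u_0 = a_0 = (-1, 1).
Step 2: u_1 = a_1 − (1/2)·u_0 = (1/2, 1/2).

u_1 = (1/2, 1/2)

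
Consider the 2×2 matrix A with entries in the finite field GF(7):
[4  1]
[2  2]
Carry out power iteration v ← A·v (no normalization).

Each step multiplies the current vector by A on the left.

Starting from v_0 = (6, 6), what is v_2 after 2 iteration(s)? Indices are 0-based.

v_0 = (6, 6).
v_1 = A·v_0 = (2, 3).
v_2 = A·v_1 = (4, 3).

v_2 = (4, 3)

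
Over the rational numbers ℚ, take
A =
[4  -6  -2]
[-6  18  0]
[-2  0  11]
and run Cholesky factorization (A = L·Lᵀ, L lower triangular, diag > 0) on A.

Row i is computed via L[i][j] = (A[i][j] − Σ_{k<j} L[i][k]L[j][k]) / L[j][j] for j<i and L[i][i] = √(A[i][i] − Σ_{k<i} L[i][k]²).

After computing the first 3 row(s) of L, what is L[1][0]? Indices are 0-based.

L[1][0] = -3

Step 1: L[0][0] = √(4) = 2.
  L[1][0] = (-6) / L[0][0] = -3.
Step 2: L[1][1] = √(9) = 3.
  L[2][0] = (-2) / L[0][0] = -1.
  L[2][1] = (-3) / L[1][1] = -1.
Step 3: L[2][2] = √(9) = 3.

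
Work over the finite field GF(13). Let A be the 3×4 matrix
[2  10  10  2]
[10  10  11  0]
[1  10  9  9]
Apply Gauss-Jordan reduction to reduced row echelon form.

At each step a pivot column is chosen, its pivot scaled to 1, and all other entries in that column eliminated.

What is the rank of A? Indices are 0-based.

rank = 3

pivot(0,0)=2: scale R0 → (1, 5, 5, 1)
  clear (1,0): R1 −= (10)R0 → (0, 12, 0, 3)
  clear (2,0): R2 −= (1)R0 → (0, 5, 4, 8)
pivot(1,1)=12: scale R1 → (0, 1, 0, 10)
  clear (0,1): R0 −= (5)R1 → (1, 0, 5, 3)
  clear (2,1): R2 −= (5)R1 → (0, 0, 4, 10)
pivot(2,2)=4: scale R2 → (0, 0, 1, 9)
  clear (0,2): R0 −= (5)R2 → (1, 0, 0, 10)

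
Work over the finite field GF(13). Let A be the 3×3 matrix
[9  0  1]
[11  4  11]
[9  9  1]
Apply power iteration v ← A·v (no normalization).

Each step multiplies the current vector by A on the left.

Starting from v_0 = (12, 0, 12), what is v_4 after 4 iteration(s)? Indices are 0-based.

v_4 = (3, 12, 5)

v_0 = (12, 0, 12).
v_1 = A·v_0 = (3, 4, 3).
v_2 = A·v_1 = (4, 4, 1).
v_3 = A·v_2 = (11, 6, 8).
v_4 = A·v_3 = (3, 12, 5).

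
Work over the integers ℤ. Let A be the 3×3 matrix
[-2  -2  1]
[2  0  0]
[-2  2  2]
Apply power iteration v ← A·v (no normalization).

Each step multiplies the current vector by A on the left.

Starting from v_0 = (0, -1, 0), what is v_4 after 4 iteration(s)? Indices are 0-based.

v_0 = (0, -1, 0).
v_1 = A·v_0 = (2, 0, -2).
v_2 = A·v_1 = (-6, 4, -8).
v_3 = A·v_2 = (-4, -12, 4).
v_4 = A·v_3 = (36, -8, -8).

v_4 = (36, -8, -8)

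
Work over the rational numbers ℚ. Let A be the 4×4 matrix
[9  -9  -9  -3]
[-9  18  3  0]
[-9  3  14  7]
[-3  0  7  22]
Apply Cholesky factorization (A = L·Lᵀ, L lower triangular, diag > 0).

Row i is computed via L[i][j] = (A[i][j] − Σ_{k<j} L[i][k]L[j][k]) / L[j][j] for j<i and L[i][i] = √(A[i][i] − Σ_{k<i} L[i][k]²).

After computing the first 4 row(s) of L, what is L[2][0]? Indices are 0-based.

Step 1: L[0][0] = √(9) = 3.
  L[1][0] = (-9) / L[0][0] = -3.
Step 2: L[1][1] = √(9) = 3.
  L[2][0] = (-9) / L[0][0] = -3.
  L[2][1] = (-6) / L[1][1] = -2.
Step 3: L[2][2] = √(1) = 1.
  L[3][0] = (-3) / L[0][0] = -1.
  L[3][1] = (-3) / L[1][1] = -1.
  L[3][2] = (2) / L[2][2] = 2.
Step 4: L[3][3] = √(16) = 4.

L[2][0] = -3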